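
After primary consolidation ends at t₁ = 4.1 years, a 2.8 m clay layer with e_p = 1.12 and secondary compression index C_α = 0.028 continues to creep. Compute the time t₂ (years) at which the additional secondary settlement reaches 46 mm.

S_s = C_α·H/(1+e_p)·log₁₀(t₂/t₁) ⇒ log₁₀(t₂/t₁) = S_s·(1+e_p)/(C_α·H).
log₁₀(t₂/t₁) = 0.046 × (1+1.12) / (0.028×2.8) = 1.244
t₂ = t₁ × 10^1.244 = 4.1 × 17.53 = 71.89 years

t₂ ≈ 71.9 years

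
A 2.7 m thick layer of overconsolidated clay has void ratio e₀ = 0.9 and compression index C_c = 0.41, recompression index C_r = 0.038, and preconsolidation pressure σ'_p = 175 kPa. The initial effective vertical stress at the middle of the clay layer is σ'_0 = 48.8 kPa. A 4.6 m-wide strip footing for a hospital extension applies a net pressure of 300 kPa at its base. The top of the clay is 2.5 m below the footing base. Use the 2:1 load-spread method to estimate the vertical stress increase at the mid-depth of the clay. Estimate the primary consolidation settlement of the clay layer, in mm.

Mid-depth of clay below the footing base: z = 2.5 + 2.7/2 = 3.85 m.
Stress increase at mid-clay by the 2:1 spreading method:
Δσ = qB/(B+z) = 300×4.6/(4.6+3.85) = 163.31 kPa
Final effective stress: σ'_f = 48.8 + 163.31 = 212.11 kPa.
σ'_f = 212.11 > σ'_p = 175 kPa, so the stress path crosses the preconsolidation pressure — recompression up to σ'_p, then virgin compression beyond:
S_c = H/(1+e₀)·[C_r·log₁₀(σ'_p/σ'_0) + C_c·log₁₀(σ'_f/σ'_p)]
    = 2.7/1.9 × [0.038×log₁₀(175/48.8) + 0.41×log₁₀(212.11/175)]
    = 1.4211 × [0.021075 + 0.034244] = 0.07861 m

S_c ≈ 78.6 mm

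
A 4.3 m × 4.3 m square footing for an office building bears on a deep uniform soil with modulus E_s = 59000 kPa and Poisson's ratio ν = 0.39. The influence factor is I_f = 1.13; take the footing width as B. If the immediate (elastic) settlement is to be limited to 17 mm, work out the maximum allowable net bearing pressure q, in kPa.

q ≈ 243 kPa

S_e = q·B·(1−ν²)/E_s · I_f  ⇒  q = S_e·E_s / (B·(1−ν²)·I_f).
q = 0.017 × 59000 / (4.3 × 0.8479 × 1.13) = 243.4 kPa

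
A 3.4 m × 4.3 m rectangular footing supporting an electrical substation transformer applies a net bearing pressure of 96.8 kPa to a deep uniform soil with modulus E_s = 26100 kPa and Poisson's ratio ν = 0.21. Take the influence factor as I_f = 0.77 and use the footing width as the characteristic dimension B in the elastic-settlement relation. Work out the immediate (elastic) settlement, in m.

Immediate (elastic) settlement: S_e = q·B·(1−ν²)/E_s · I_f.
S_e = 96.8 × 3.4 × (1 − 0.21²) / 26100 × 0.77
    = 96.8 × 3.4 × 0.9559 / 26100 × 0.77
    = 0.009281 m

S_e ≈ 0.00928 m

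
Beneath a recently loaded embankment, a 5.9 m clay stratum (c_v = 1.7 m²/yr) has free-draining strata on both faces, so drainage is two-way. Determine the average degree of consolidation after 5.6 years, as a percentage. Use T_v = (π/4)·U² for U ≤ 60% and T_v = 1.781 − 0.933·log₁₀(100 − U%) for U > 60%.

U ≈ 94.5 %

Drainage path length: H_d = H/2 = 2.95 m (double drainage).
T_v = c_v·t/H_d² = 1.7×5.6/2.95² = 1.0939.
T_v = 1.0939 corresponds to the U > 60% branch:
U = 1 − 10^((1.781 − T_v)/0.933)/100 = 0.9455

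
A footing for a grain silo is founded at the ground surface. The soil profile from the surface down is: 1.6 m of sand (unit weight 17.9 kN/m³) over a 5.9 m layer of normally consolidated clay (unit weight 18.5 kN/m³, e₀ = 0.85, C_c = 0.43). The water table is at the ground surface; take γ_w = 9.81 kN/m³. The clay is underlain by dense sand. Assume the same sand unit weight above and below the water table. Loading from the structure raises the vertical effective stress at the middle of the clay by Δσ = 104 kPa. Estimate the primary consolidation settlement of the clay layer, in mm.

S_c ≈ 779 mm

Mid-depth of clay below the ground surface: z = 1.6 + 5.9/2 = 4.55 m.
Total vertical stress at mid-clay: σ_v = 17.9×1.6 + 18.5×2.95 = 83.215 kPa.
Pore pressure: u = 9.81×(4.55 − 0) = 44.636 kPa.
Initial effective stress: σ'_0 = σ_v − u = 83.215 − 44.636 = 38.579 kPa.
Final effective stress: σ'_f = σ'_0 + Δσ = 38.579 + 104 = 142.58 kPa.
Normally consolidated clay, so the full stress increment lies on the virgin compression line:
S_c = C_c·H/(1+e₀)·log₁₀(σ'_f/σ'_0) = 0.43×5.9/(1+0.85)×log₁₀(142.58/38.579)
    = 1.3714 × 0.56771 = 0.7786 m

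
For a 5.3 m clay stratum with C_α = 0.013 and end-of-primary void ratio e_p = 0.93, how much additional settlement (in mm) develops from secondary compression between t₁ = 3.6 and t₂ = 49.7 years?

Secondary compression: S_s = C_α·H/(1+e_p)·log₁₀(t₂/t₁)
S_s = 0.013×5.3/(1+0.93)×log₁₀(49.7/3.6)
    = 0.0357 × 1.14 = 0.0407 m

S_s ≈ 40.7 mm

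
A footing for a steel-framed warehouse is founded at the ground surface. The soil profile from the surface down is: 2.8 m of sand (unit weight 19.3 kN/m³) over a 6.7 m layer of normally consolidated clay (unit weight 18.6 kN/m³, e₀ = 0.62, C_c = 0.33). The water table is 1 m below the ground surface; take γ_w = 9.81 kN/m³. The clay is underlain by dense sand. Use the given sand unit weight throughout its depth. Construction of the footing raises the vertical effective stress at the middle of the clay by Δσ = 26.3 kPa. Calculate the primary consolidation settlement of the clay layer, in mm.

Mid-depth of clay below the ground surface: z = 2.8 + 6.7/2 = 6.15 m.
Total vertical stress at mid-clay: σ_v = 19.3×2.8 + 18.6×3.35 = 116.35 kPa.
Pore pressure: u = 9.81×(6.15 − 1) = 50.522 kPa.
Initial effective stress: σ'_0 = σ_v − u = 116.35 − 50.522 = 65.828 kPa.
Final effective stress: σ'_f = σ'_0 + Δσ = 65.828 + 26.3 = 92.128 kPa.
Normally consolidated clay, so the full stress increment lies on the virgin compression line:
S_c = C_c·H/(1+e₀)·log₁₀(σ'_f/σ'_0) = 0.33×6.7/(1+0.62)×log₁₀(92.128/65.828)
    = 1.3648 × 0.14598 = 0.1992 m

S_c ≈ 199 mm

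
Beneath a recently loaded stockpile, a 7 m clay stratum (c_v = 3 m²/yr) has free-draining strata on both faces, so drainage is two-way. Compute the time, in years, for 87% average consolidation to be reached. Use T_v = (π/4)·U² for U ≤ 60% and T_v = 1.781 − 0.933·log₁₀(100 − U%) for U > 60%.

t ≈ 3.03 years

Drainage path length: H_d = H/2 = 3.5 m (double drainage).
U > 60%: T_v = 1.781 − 0.933·log₁₀(100 − 87) = 0.74169.
t = T_v·H_d²/c_v = 0.74169×3.5²/3 = 3.029 years.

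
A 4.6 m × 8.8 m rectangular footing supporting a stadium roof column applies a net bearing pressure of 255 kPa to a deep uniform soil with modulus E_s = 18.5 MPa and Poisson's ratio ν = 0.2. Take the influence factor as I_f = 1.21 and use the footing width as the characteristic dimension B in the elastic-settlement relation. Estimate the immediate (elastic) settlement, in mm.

Immediate (elastic) settlement: S_e = q·B·(1−ν²)/E_s · I_f.
E_s = 18.5 MPa = 18500 kPa.
S_e = 255 × 4.6 × (1 − 0.2²) / 18500 × 1.21
    = 255 × 4.6 × 0.96 / 18500 × 1.21
    = 0.07365 m = 73.65 mm

S_e ≈ 73.7 mm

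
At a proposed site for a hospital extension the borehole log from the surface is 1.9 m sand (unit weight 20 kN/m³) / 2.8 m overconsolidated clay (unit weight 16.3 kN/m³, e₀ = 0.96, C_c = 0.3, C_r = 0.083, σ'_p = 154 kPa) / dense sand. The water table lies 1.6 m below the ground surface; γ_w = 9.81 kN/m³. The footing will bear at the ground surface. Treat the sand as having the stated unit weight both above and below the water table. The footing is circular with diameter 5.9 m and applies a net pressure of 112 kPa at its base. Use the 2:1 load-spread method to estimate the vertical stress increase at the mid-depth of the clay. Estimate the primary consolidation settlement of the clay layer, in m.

S_c ≈ 0.0368 m

Mid-depth of clay below the ground surface: z = 1.9 + 2.8/2 = 3.3 m.
Total vertical stress at mid-clay: σ_v = 20×1.9 + 16.3×1.4 = 60.82 kPa.
Pore pressure: u = 9.81×(3.3 − 1.6) = 16.677 kPa.
Initial effective stress: σ'_0 = σ_v − u = 60.82 − 16.677 = 44.143 kPa.
Stress increase at mid-clay by the 2:1 spreading method:
Δσ ≈ qD²/(D+z)² = 112×5.9²/(5.9+3.3)² = 46.062 kPa
Final effective stress: σ'_f = 44.143 + 46.062 = 90.205 kPa.
σ'_f = 90.205 ≤ σ'_p = 154 kPa, so the clay remains overconsolidated and only the recompression index applies:
S_c = C_r·H/(1+e₀)·log₁₀(σ'_f/σ'_0) = 0.083×2.8/1.96×log₁₀(90.205/44.143)
    = 0.11857 × 0.31037 = 0.0368 m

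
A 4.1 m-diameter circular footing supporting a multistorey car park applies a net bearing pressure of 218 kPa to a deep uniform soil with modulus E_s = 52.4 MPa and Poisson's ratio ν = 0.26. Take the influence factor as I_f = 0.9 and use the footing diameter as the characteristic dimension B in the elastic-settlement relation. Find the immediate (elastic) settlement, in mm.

Immediate (elastic) settlement: S_e = q·B·(1−ν²)/E_s · I_f.
E_s = 52.4 MPa = 52400 kPa.
S_e = 218 × 4.1 × (1 − 0.26²) / 52400 × 0.9
    = 218 × 4.1 × 0.9324 / 52400 × 0.9
    = 0.01431 m = 14.31 mm

S_e ≈ 14.3 mm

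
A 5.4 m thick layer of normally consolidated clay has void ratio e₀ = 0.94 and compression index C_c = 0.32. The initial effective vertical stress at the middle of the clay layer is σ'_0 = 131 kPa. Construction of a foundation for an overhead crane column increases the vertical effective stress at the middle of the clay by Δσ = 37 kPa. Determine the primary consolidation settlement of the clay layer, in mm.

S_c ≈ 96.2 mm

Final effective stress: σ'_f = σ'_0 + Δσ = 131 + 37 = 168 kPa.
Normally consolidated clay, so the full stress increment lies on the virgin compression line:
S_c = C_c·H/(1+e₀)·log₁₀(σ'_f/σ'_0) = 0.32×5.4/(1+0.94)×log₁₀(168/131)
    = 0.89072 × 0.10804 = 0.09623 m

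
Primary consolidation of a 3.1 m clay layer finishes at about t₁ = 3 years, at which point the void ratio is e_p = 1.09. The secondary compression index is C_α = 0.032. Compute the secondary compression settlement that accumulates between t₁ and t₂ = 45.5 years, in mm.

Secondary compression: S_s = C_α·H/(1+e_p)·log₁₀(t₂/t₁)
S_s = 0.032×3.1/(1+1.09)×log₁₀(45.5/3)
    = 0.04746 × 1.181 = 0.05605 m

S_s ≈ 56 mm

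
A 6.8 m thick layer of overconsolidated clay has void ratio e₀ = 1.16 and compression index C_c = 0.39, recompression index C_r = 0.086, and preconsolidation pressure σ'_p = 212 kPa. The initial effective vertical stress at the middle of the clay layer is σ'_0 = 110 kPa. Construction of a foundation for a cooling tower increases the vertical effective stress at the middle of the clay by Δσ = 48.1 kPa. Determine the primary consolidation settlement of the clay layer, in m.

Final effective stress: σ'_f = 110 + 48.1 = 158.1 kPa.
σ'_f = 158.1 ≤ σ'_p = 212 kPa, so the clay remains overconsolidated and only the recompression index applies:
S_c = C_r·H/(1+e₀)·log₁₀(σ'_f/σ'_0) = 0.086×6.8/2.16×log₁₀(158.1/110)
    = 0.27074 × 0.15754 = 0.04265 m

S_c ≈ 0.0427 m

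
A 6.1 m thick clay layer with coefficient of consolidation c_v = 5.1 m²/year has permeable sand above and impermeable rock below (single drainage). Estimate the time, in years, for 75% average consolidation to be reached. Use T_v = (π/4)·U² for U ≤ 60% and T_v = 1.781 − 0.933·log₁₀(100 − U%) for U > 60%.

t ≈ 3.48 years

Drainage path length: H_d = H = 6.1 m (single drainage).
U > 60%: T_v = 1.781 − 0.933·log₁₀(100 − 75) = 0.47672.
t = T_v·H_d²/c_v = 0.47672×6.1²/5.1 = 3.478 years.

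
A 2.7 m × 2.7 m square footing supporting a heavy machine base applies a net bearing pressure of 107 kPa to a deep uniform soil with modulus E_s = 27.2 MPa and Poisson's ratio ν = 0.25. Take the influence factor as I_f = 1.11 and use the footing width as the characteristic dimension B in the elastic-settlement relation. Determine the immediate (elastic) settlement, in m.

Immediate (elastic) settlement: S_e = q·B·(1−ν²)/E_s · I_f.
E_s = 27.2 MPa = 27200 kPa.
S_e = 107 × 2.7 × (1 − 0.25²) / 27200 × 1.11
    = 107 × 2.7 × 0.9375 / 27200 × 1.11
    = 0.01105 m

S_e ≈ 0.0111 m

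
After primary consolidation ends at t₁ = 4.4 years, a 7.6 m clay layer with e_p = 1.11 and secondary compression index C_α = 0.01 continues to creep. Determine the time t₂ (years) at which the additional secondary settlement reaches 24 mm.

S_s = C_α·H/(1+e_p)·log₁₀(t₂/t₁) ⇒ log₁₀(t₂/t₁) = S_s·(1+e_p)/(C_α·H).
log₁₀(t₂/t₁) = 0.024 × (1+1.11) / (0.01×7.6) = 0.6663
t₂ = t₁ × 10^0.6663 = 4.4 × 4.638 = 20.41 years

t₂ ≈ 20.4 years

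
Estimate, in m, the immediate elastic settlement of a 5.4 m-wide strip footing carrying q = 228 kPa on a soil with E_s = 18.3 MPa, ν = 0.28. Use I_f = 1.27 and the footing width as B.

S_e ≈ 0.0787 m

Immediate (elastic) settlement: S_e = q·B·(1−ν²)/E_s · I_f.
E_s = 18.3 MPa = 18300 kPa.
S_e = 228 × 5.4 × (1 − 0.28²) / 18300 × 1.27
    = 228 × 5.4 × 0.9216 / 18300 × 1.27
    = 0.07875 m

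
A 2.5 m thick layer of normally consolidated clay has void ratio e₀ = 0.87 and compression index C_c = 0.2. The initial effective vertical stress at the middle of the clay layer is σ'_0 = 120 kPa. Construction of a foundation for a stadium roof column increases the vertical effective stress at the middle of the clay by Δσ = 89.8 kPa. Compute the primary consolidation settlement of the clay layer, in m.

S_c ≈ 0.0649 m

Final effective stress: σ'_f = σ'_0 + Δσ = 120 + 89.8 = 209.8 kPa.
Normally consolidated clay, so the full stress increment lies on the virgin compression line:
S_c = C_c·H/(1+e₀)·log₁₀(σ'_f/σ'_0) = 0.2×2.5/(1+0.87)×log₁₀(209.8/120)
    = 0.26738 × 0.24262 = 0.06487 m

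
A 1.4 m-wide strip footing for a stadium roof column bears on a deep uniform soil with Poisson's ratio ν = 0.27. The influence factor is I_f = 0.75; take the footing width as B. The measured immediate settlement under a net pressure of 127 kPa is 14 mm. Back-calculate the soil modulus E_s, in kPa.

S_e = q·B·(1−ν²)/E_s · I_f  ⇒  E_s = q·B·(1−ν²)·I_f / S_e.
E_s = 127 × 1.4 × 0.9271 × 0.75 / 0.014 = 8831 kPa

E_s ≈ 8830 kPa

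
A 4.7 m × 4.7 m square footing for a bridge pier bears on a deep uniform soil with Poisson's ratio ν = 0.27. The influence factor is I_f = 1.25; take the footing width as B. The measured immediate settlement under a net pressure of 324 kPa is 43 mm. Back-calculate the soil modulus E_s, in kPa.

S_e = q·B·(1−ν²)/E_s · I_f  ⇒  E_s = q·B·(1−ν²)·I_f / S_e.
E_s = 324 × 4.7 × 0.9271 × 1.25 / 0.043 = 41040 kPa

E_s ≈ 41000 kPa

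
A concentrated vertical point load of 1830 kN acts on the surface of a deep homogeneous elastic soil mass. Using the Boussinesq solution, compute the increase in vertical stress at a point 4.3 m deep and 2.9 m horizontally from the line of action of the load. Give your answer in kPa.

Δσ_z ≈ 18.5 kPa

Boussinesq vertical stress below a point load on an elastic half-space:
Δσ_z = 3P/(2πz²) · [1 + (r/z)²]^(−5/2)
r/z = 2.9/4.3 = 0.67442; [1+(r/z)²]^(−5/2) = 0.39171.
Δσ_z = 3×1830/(2π×4.3²) × 0.39171 = 47.256 × 0.39171 = 18.51 kPa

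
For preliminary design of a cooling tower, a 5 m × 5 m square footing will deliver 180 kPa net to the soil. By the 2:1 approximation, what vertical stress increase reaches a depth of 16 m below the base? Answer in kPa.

By the 2:1 method the load spreads at 1 horizontal : 2 vertical, so at depth z the loaded area has grown by z in each plan dimension:
Δσ = qBL/((B+z)(L+z)) = 180×5×5/((5+16)(5+16)) = 10.204 kPa

Δσ_z ≈ 10.2 kPa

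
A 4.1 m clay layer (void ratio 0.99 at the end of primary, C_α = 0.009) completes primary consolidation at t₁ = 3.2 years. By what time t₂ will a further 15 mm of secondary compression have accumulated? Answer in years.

t₂ ≈ 20.6 years

S_s = C_α·H/(1+e_p)·log₁₀(t₂/t₁) ⇒ log₁₀(t₂/t₁) = S_s·(1+e_p)/(C_α·H).
log₁₀(t₂/t₁) = 0.015 × (1+0.99) / (0.009×4.1) = 0.8089
t₂ = t₁ × 10^0.8089 = 3.2 × 6.441 = 20.61 years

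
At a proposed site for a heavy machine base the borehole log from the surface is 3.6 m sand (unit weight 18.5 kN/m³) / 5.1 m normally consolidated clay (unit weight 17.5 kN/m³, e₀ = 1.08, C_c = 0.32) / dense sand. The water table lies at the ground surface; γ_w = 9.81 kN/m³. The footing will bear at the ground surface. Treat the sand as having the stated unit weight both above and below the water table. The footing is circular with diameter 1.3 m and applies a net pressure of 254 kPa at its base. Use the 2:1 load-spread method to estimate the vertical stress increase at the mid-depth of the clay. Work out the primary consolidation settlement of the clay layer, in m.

Mid-depth of clay below the ground surface: z = 3.6 + 5.1/2 = 6.15 m.
Total vertical stress at mid-clay: σ_v = 18.5×3.6 + 17.5×2.55 = 111.23 kPa.
Pore pressure: u = 9.81×(6.15 − 0) = 60.332 kPa.
Initial effective stress: σ'_0 = σ_v − u = 111.23 − 60.332 = 50.898 kPa.
Stress increase at mid-clay by the 2:1 spreading method:
Δσ ≈ qD²/(D+z)² = 254×1.3²/(1.3+6.15)² = 7.7341 kPa
Final effective stress: σ'_f = σ'_0 + Δσ = 50.898 + 7.7341 = 58.632 kPa.
Normally consolidated clay, so the full stress increment lies on the virgin compression line:
S_c = C_c·H/(1+e₀)·log₁₀(σ'_f/σ'_0) = 0.32×5.1/(1+1.08)×log₁₀(58.632/50.898)
    = 0.78462 × 0.061434 = 0.0482 m

S_c ≈ 0.0482 m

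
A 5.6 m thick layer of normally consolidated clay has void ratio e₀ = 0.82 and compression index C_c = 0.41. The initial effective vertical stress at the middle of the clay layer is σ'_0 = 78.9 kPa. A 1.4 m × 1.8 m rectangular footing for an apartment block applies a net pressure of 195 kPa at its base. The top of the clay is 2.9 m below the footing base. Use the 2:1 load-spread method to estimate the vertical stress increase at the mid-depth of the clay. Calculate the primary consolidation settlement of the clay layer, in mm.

Mid-depth of clay below the footing base: z = 2.9 + 5.6/2 = 5.7 m.
Stress increase at mid-clay by the 2:1 spreading method:
Δσ = qBL/((B+z)(L+z)) = 195×1.4×1.8/((1.4+5.7)(1.8+5.7)) = 9.2282 kPa
Final effective stress: σ'_f = σ'_0 + Δσ = 78.9 + 9.2282 = 88.128 kPa.
Normally consolidated clay, so the full stress increment lies on the virgin compression line:
S_c = C_c·H/(1+e₀)·log₁₀(σ'_f/σ'_0) = 0.41×5.6/(1+0.82)×log₁₀(88.128/78.9)
    = 1.2615 × 0.048037 = 0.0606 m

S_c ≈ 60.6 mm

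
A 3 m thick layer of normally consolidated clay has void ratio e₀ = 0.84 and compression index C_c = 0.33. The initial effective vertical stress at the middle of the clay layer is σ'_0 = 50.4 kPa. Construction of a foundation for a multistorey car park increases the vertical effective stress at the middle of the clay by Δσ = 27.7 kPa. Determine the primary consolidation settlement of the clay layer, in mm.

S_c ≈ 102 mm

Final effective stress: σ'_f = σ'_0 + Δσ = 50.4 + 27.7 = 78.1 kPa.
Normally consolidated clay, so the full stress increment lies on the virgin compression line:
S_c = C_c·H/(1+e₀)·log₁₀(σ'_f/σ'_0) = 0.33×3/(1+0.84)×log₁₀(78.1/50.4)
    = 0.53804 × 0.19022 = 0.1023 m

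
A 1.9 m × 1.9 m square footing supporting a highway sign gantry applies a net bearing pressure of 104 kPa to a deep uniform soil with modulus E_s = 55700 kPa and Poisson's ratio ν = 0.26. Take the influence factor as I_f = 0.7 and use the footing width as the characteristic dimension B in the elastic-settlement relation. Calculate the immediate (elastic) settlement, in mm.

Immediate (elastic) settlement: S_e = q·B·(1−ν²)/E_s · I_f.
S_e = 104 × 1.9 × (1 − 0.26²) / 55700 × 0.7
    = 104 × 1.9 × 0.9324 / 55700 × 0.7
    = 0.002315 m = 2.315 mm

S_e ≈ 2.32 mm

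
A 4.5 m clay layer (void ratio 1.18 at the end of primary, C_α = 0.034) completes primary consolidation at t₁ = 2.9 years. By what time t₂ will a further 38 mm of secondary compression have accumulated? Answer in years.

S_s = C_α·H/(1+e_p)·log₁₀(t₂/t₁) ⇒ log₁₀(t₂/t₁) = S_s·(1+e_p)/(C_α·H).
log₁₀(t₂/t₁) = 0.038 × (1+1.18) / (0.034×4.5) = 0.5414
t₂ = t₁ × 10^0.5414 = 2.9 × 3.479 = 10.09 years

t₂ ≈ 10.1 years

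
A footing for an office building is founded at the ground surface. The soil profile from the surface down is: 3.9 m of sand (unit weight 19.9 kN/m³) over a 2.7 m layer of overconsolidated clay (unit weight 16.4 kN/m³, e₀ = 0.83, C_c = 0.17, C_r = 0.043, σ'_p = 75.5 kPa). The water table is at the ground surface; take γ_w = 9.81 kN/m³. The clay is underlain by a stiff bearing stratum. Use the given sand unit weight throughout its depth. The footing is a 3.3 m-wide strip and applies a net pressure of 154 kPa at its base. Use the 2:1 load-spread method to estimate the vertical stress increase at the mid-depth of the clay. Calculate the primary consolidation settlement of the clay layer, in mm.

Mid-depth of clay below the ground surface: z = 3.9 + 2.7/2 = 5.25 m.
Total vertical stress at mid-clay: σ_v = 19.9×3.9 + 16.4×1.35 = 99.75 kPa.
Pore pressure: u = 9.81×(5.25 − 0) = 51.503 kPa.
Initial effective stress: σ'_0 = σ_v − u = 99.75 − 51.503 = 48.247 kPa.
Stress increase at mid-clay by the 2:1 spreading method:
Δσ = qB/(B+z) = 154×3.3/(3.3+5.25) = 59.439 kPa
Final effective stress: σ'_f = 48.247 + 59.439 = 107.69 kPa.
σ'_f = 107.69 > σ'_p = 75.5 kPa, so the stress path crosses the preconsolidation pressure — recompression up to σ'_p, then virgin compression beyond:
S_c = H/(1+e₀)·[C_r·log₁₀(σ'_p/σ'_0) + C_c·log₁₀(σ'_f/σ'_p)]
    = 2.7/1.83 × [0.043×log₁₀(75.5/48.247) + 0.17×log₁₀(107.69/75.5)]
    = 1.4754 × [0.0083625 + 0.026219] = 0.05102 m

S_c ≈ 51 mm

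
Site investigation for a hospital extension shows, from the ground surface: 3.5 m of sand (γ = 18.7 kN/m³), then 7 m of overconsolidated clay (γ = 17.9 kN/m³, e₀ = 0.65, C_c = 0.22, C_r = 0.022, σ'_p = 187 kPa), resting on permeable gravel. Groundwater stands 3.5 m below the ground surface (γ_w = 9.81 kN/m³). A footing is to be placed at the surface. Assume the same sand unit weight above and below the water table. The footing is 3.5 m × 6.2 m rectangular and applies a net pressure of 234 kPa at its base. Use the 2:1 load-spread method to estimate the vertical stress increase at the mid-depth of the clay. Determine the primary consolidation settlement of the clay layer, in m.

Mid-depth of clay below the ground surface: z = 3.5 + 7/2 = 7 m.
Total vertical stress at mid-clay: σ_v = 18.7×3.5 + 17.9×3.5 = 128.1 kPa.
Pore pressure: u = 9.81×(7 − 3.5) = 34.335 kPa.
Initial effective stress: σ'_0 = σ_v − u = 128.1 − 34.335 = 93.765 kPa.
Stress increase at mid-clay by the 2:1 spreading method:
Δσ = qBL/((B+z)(L+z)) = 234×3.5×6.2/((3.5+7)(6.2+7)) = 36.636 kPa
Final effective stress: σ'_f = 93.765 + 36.636 = 130.4 kPa.
σ'_f = 130.4 ≤ σ'_p = 187 kPa, so the clay remains overconsolidated and only the recompression index applies:
S_c = C_r·H/(1+e₀)·log₁₀(σ'_f/σ'_0) = 0.022×7/1.65×log₁₀(130.4/93.765)
    = 0.093333 × 0.14324 = 0.01337 m

S_c ≈ 0.0134 m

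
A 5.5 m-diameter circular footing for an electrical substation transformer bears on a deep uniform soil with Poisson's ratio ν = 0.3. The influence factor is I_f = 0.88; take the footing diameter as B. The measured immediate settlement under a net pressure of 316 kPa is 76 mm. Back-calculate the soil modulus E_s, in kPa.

S_e = q·B·(1−ν²)/E_s · I_f  ⇒  E_s = q·B·(1−ν²)·I_f / S_e.
E_s = 316 × 5.5 × 0.91 × 0.88 / 0.076 = 18310 kPa

E_s ≈ 18300 kPa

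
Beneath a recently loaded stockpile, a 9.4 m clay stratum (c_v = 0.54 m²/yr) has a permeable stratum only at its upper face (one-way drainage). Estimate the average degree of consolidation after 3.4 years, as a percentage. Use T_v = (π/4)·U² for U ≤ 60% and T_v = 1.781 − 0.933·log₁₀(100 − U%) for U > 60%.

U ≈ 16.3 %

Drainage path length: H_d = H = 9.4 m (single drainage).
T_v = c_v·t/H_d² = 0.54×3.4/9.4² = 0.020779.
T_v = 0.020779 corresponds to the U ≤ 60% branch:
U = √(4T_v/π) = 0.1627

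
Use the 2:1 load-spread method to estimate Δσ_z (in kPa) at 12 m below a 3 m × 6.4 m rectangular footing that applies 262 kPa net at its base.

Δσ_z ≈ 18.2 kPa

By the 2:1 method the load spreads at 1 horizontal : 2 vertical, so at depth z the loaded area has grown by z in each plan dimension:
Δσ = qBL/((B+z)(L+z)) = 262×3×6.4/((3+12)(6.4+12)) = 18.226 kPa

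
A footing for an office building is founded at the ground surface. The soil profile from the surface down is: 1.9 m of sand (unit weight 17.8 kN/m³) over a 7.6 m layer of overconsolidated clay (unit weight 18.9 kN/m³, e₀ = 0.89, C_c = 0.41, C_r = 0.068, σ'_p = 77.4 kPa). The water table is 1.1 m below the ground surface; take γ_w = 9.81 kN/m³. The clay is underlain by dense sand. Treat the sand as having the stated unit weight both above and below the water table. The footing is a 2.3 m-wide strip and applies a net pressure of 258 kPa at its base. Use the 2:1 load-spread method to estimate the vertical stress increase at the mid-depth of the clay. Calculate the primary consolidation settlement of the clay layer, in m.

S_c ≈ 0.426 m

Mid-depth of clay below the ground surface: z = 1.9 + 7.6/2 = 5.7 m.
Total vertical stress at mid-clay: σ_v = 17.8×1.9 + 18.9×3.8 = 105.64 kPa.
Pore pressure: u = 9.81×(5.7 − 1.1) = 45.126 kPa.
Initial effective stress: σ'_0 = σ_v − u = 105.64 − 45.126 = 60.514 kPa.
Stress increase at mid-clay by the 2:1 spreading method:
Δσ = qB/(B+z) = 258×2.3/(2.3+5.7) = 74.175 kPa
Final effective stress: σ'_f = 60.514 + 74.175 = 134.69 kPa.
σ'_f = 134.69 > σ'_p = 77.4 kPa, so the stress path crosses the preconsolidation pressure — recompression up to σ'_p, then virgin compression beyond:
S_c = H/(1+e₀)·[C_r·log₁₀(σ'_p/σ'_0) + C_c·log₁₀(σ'_f/σ'_p)]
    = 7.6/1.89 × [0.068×log₁₀(77.4/60.514) + 0.41×log₁₀(134.69/77.4)]
    = 4.0212 × [0.0072682 + 0.098644] = 0.4259 m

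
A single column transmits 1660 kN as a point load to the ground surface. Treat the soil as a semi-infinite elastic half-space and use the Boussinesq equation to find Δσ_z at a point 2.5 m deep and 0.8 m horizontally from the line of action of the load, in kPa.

Δσ_z ≈ 99.4 kPa

Boussinesq vertical stress below a point load on an elastic half-space:
Δσ_z = 3P/(2πz²) · [1 + (r/z)²]^(−5/2)
r/z = 0.8/2.5 = 0.32; [1+(r/z)²]^(−5/2) = 0.7837.
Δσ_z = 3×1660/(2π×2.5²) × 0.7837 = 126.81 × 0.7837 = 99.38 kPa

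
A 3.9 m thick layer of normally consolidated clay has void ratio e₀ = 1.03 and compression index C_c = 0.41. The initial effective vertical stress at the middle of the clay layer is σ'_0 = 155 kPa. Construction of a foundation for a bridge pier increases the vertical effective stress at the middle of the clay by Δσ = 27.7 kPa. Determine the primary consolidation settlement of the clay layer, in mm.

S_c ≈ 56.2 mm

Final effective stress: σ'_f = σ'_0 + Δσ = 155 + 27.7 = 182.7 kPa.
Normally consolidated clay, so the full stress increment lies on the virgin compression line:
S_c = C_c·H/(1+e₀)·log₁₀(σ'_f/σ'_0) = 0.41×3.9/(1+1.03)×log₁₀(182.7/155)
    = 0.78768 × 0.071407 = 0.05625 m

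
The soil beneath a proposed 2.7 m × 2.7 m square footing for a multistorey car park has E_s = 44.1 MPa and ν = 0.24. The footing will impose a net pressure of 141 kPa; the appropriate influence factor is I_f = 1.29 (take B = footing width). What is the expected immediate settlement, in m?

Immediate (elastic) settlement: S_e = q·B·(1−ν²)/E_s · I_f.
E_s = 44.1 MPa = 44100 kPa.
S_e = 141 × 2.7 × (1 − 0.24²) / 44100 × 1.29
    = 141 × 2.7 × 0.9424 / 44100 × 1.29
    = 0.01049 m

S_e ≈ 0.0105 m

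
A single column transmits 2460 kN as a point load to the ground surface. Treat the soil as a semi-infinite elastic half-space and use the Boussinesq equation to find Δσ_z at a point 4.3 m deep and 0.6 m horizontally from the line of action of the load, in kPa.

Boussinesq vertical stress below a point load on an elastic half-space:
Δσ_z = 3P/(2πz²) · [1 + (r/z)²]^(−5/2)
r/z = 0.6/4.3 = 0.13953; [1+(r/z)²]^(−5/2) = 0.95294.
Δσ_z = 3×2460/(2π×4.3²) × 0.95294 = 63.524 × 0.95294 = 60.53 kPa

Δσ_z ≈ 60.5 kPa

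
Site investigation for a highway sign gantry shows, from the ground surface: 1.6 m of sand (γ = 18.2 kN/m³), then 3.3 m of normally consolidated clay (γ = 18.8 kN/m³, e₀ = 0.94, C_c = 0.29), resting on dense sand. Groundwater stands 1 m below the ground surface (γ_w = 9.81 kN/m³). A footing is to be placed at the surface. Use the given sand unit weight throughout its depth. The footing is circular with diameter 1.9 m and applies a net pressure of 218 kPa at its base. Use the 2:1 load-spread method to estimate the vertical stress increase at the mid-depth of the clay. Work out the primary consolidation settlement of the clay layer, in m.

Mid-depth of clay below the ground surface: z = 1.6 + 3.3/2 = 3.25 m.
Total vertical stress at mid-clay: σ_v = 18.2×1.6 + 18.8×1.65 = 60.14 kPa.
Pore pressure: u = 9.81×(3.25 − 1) = 22.073 kPa.
Initial effective stress: σ'_0 = σ_v − u = 60.14 − 22.073 = 38.067 kPa.
Stress increase at mid-clay by the 2:1 spreading method:
Δσ ≈ qD²/(D+z)² = 218×1.9²/(1.9+3.25)² = 29.672 kPa
Final effective stress: σ'_f = σ'_0 + Δσ = 38.067 + 29.672 = 67.739 kPa.
Normally consolidated clay, so the full stress increment lies on the virgin compression line:
S_c = C_c·H/(1+e₀)·log₁₀(σ'_f/σ'_0) = 0.29×3.3/(1+0.94)×log₁₀(67.739/38.067)
    = 0.4933 × 0.25029 = 0.1235 m

S_c ≈ 0.123 m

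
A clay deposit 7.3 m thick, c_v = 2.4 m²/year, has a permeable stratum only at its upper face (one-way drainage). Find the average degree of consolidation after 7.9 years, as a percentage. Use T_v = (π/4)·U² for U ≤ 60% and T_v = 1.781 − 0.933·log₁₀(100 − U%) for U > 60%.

Drainage path length: H_d = H = 7.3 m (single drainage).
T_v = c_v·t/H_d² = 2.4×7.9/7.3² = 0.35579.
T_v = 0.35579 corresponds to the U > 60% branch:
U = 1 − 10^((1.781 − T_v)/0.933)/100 = 0.6631

U ≈ 66.3 %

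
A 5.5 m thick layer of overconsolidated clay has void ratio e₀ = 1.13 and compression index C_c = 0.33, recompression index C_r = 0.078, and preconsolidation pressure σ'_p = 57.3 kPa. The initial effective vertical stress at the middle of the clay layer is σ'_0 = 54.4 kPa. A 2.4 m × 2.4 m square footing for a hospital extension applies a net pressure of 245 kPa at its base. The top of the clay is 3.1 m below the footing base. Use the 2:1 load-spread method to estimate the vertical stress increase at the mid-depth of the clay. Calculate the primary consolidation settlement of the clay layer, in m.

Mid-depth of clay below the footing base: z = 3.1 + 5.5/2 = 5.85 m.
Stress increase at mid-clay by the 2:1 spreading method:
Δσ = qBL/((B+z)(L+z)) = 245×2.4×2.4/((2.4+5.85)(2.4+5.85)) = 20.734 kPa
Final effective stress: σ'_f = 54.4 + 20.734 = 75.134 kPa.
σ'_f = 75.134 > σ'_p = 57.3 kPa, so the stress path crosses the preconsolidation pressure — recompression up to σ'_p, then virgin compression beyond:
S_c = H/(1+e₀)·[C_r·log₁₀(σ'_p/σ'_0) + C_c·log₁₀(σ'_f/σ'_p)]
    = 5.5/2.13 × [0.078×log₁₀(57.3/54.4) + 0.33×log₁₀(75.134/57.3)]
    = 2.5822 × [0.0017593 + 0.038835] = 0.1048 m

S_c ≈ 0.105 m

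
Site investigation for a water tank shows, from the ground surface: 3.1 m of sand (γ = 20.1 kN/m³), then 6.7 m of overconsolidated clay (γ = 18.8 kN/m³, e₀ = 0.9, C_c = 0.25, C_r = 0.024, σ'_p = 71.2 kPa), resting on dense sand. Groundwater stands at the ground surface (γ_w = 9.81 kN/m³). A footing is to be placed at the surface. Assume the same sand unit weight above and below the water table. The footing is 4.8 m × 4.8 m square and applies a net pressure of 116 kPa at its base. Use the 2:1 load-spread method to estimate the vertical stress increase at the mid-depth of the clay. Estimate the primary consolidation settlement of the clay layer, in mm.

S_c ≈ 64.4 mm

Mid-depth of clay below the ground surface: z = 3.1 + 6.7/2 = 6.45 m.
Total vertical stress at mid-clay: σ_v = 20.1×3.1 + 18.8×3.35 = 125.29 kPa.
Pore pressure: u = 9.81×(6.45 − 0) = 63.275 kPa.
Initial effective stress: σ'_0 = σ_v − u = 125.29 − 63.275 = 62.015 kPa.
Stress increase at mid-clay by the 2:1 spreading method:
Δσ = qBL/((B+z)(L+z)) = 116×4.8×4.8/((4.8+6.45)(4.8+6.45)) = 21.117 kPa
Final effective stress: σ'_f = 62.015 + 21.117 = 83.132 kPa.
σ'_f = 83.132 > σ'_p = 71.2 kPa, so the stress path crosses the preconsolidation pressure — recompression up to σ'_p, then virgin compression beyond:
S_c = H/(1+e₀)·[C_r·log₁₀(σ'_p/σ'_0) + C_c·log₁₀(σ'_f/σ'_p)]
    = 6.7/1.9 × [0.024×log₁₀(71.2/62.015) + 0.25×log₁₀(83.132/71.2)]
    = 3.5263 × [0.0014396 + 0.016822] = 0.0644 m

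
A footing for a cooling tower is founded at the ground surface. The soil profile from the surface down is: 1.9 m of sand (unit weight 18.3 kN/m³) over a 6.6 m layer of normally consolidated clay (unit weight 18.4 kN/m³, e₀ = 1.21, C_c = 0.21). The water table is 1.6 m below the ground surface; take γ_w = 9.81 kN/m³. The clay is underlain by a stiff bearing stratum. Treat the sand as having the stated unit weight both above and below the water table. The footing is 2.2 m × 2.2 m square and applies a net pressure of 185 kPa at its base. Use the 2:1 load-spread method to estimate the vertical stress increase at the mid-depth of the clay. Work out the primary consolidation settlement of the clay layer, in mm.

S_c ≈ 65.5 mm

Mid-depth of clay below the ground surface: z = 1.9 + 6.6/2 = 5.2 m.
Total vertical stress at mid-clay: σ_v = 18.3×1.9 + 18.4×3.3 = 95.49 kPa.
Pore pressure: u = 9.81×(5.2 − 1.6) = 35.316 kPa.
Initial effective stress: σ'_0 = σ_v − u = 95.49 − 35.316 = 60.174 kPa.
Stress increase at mid-clay by the 2:1 spreading method:
Δσ = qBL/((B+z)(L+z)) = 185×2.2×2.2/((2.2+5.2)(2.2+5.2)) = 16.351 kPa
Final effective stress: σ'_f = σ'_0 + Δσ = 60.174 + 16.351 = 76.525 kPa.
Normally consolidated clay, so the full stress increment lies on the virgin compression line:
S_c = C_c·H/(1+e₀)·log₁₀(σ'_f/σ'_0) = 0.21×6.6/(1+1.21)×log₁₀(76.525/60.174)
    = 0.62715 × 0.10439 = 0.06547 m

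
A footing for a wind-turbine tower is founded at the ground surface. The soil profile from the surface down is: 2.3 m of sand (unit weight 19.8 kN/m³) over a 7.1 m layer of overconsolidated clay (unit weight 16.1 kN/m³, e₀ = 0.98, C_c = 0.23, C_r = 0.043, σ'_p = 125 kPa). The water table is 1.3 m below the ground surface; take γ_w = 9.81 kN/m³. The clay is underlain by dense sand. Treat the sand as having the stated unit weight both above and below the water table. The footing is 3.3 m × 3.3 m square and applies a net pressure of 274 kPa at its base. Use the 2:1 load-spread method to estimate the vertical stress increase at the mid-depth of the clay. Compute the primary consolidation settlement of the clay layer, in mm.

Mid-depth of clay below the ground surface: z = 2.3 + 7.1/2 = 5.85 m.
Total vertical stress at mid-clay: σ_v = 19.8×2.3 + 16.1×3.55 = 102.69 kPa.
Pore pressure: u = 9.81×(5.85 − 1.3) = 44.636 kPa.
Initial effective stress: σ'_0 = σ_v − u = 102.69 − 44.636 = 58.054 kPa.
Stress increase at mid-clay by the 2:1 spreading method:
Δσ = qBL/((B+z)(L+z)) = 274×3.3×3.3/((3.3+5.85)(3.3+5.85)) = 35.64 kPa
Final effective stress: σ'_f = 58.054 + 35.64 = 93.694 kPa.
σ'_f = 93.694 ≤ σ'_p = 125 kPa, so the clay remains overconsolidated and only the recompression index applies:
S_c = C_r·H/(1+e₀)·log₁₀(σ'_f/σ'_0) = 0.043×7.1/1.98×log₁₀(93.694/58.054)
    = 0.15419 × 0.20788 = 0.03205 m

S_c ≈ 32.1 mm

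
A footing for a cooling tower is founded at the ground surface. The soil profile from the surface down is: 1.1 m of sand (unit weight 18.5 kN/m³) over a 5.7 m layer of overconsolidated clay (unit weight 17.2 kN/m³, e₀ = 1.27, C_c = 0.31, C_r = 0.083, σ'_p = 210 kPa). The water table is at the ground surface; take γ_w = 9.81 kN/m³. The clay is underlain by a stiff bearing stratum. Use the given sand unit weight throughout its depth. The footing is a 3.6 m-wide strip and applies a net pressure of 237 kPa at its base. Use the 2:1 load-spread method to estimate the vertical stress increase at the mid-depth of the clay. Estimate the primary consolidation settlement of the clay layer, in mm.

S_c ≈ 140 mm

Mid-depth of clay below the ground surface: z = 1.1 + 5.7/2 = 3.95 m.
Total vertical stress at mid-clay: σ_v = 18.5×1.1 + 17.2×2.85 = 69.37 kPa.
Pore pressure: u = 9.81×(3.95 − 0) = 38.75 kPa.
Initial effective stress: σ'_0 = σ_v − u = 69.37 − 38.75 = 30.62 kPa.
Stress increase at mid-clay by the 2:1 spreading method:
Δσ = qB/(B+z) = 237×3.6/(3.6+3.95) = 113.01 kPa
Final effective stress: σ'_f = 30.62 + 113.01 = 143.63 kPa.
σ'_f = 143.63 ≤ σ'_p = 210 kPa, so the clay remains overconsolidated and only the recompression index applies:
S_c = C_r·H/(1+e₀)·log₁₀(σ'_f/σ'_0) = 0.083×5.7/2.27×log₁₀(143.63/30.62)
    = 0.20841 × 0.67124 = 0.1399 m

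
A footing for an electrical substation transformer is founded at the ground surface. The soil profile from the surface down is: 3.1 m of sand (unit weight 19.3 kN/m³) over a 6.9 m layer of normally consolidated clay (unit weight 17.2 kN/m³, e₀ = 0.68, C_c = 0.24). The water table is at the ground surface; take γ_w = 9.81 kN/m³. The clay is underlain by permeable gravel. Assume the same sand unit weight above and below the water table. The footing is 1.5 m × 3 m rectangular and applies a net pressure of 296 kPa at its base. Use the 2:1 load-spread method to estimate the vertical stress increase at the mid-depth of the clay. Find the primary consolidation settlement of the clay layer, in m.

Mid-depth of clay below the ground surface: z = 3.1 + 6.9/2 = 6.55 m.
Total vertical stress at mid-clay: σ_v = 19.3×3.1 + 17.2×3.45 = 119.17 kPa.
Pore pressure: u = 9.81×(6.55 − 0) = 64.255 kPa.
Initial effective stress: σ'_0 = σ_v − u = 119.17 − 64.255 = 54.915 kPa.
Stress increase at mid-clay by the 2:1 spreading method:
Δσ = qBL/((B+z)(L+z)) = 296×1.5×3/((1.5+6.55)(3+6.55)) = 17.326 kPa
Final effective stress: σ'_f = σ'_0 + Δσ = 54.915 + 17.326 = 72.241 kPa.
Normally consolidated clay, so the full stress increment lies on the virgin compression line:
S_c = C_c·H/(1+e₀)·log₁₀(σ'_f/σ'_0) = 0.24×6.9/(1+0.68)×log₁₀(72.241/54.915)
    = 0.98571 × 0.11909 = 0.1174 m

S_c ≈ 0.117 m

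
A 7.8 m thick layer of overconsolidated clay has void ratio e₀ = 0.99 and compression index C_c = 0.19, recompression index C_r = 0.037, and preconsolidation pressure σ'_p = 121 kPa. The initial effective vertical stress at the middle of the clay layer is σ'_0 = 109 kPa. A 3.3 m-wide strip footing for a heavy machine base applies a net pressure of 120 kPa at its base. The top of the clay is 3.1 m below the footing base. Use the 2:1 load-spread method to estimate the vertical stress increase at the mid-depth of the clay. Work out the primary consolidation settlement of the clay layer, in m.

S_c ≈ 0.0705 m

Mid-depth of clay below the footing base: z = 3.1 + 7.8/2 = 7 m.
Stress increase at mid-clay by the 2:1 spreading method:
Δσ = qB/(B+z) = 120×3.3/(3.3+7) = 38.447 kPa
Final effective stress: σ'_f = 109 + 38.447 = 147.45 kPa.
σ'_f = 147.45 > σ'_p = 121 kPa, so the stress path crosses the preconsolidation pressure — recompression up to σ'_p, then virgin compression beyond:
S_c = H/(1+e₀)·[C_r·log₁₀(σ'_p/σ'_0) + C_c·log₁₀(σ'_f/σ'_p)]
    = 7.8/1.99 × [0.037×log₁₀(121/109) + 0.19×log₁₀(147.45/121)]
    = 3.9196 × [0.0016783 + 0.016313] = 0.07052 m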